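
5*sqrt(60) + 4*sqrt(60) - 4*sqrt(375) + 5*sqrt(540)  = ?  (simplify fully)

5*sqrt(60) = 10*sqrt(15); 4*sqrt(60) = 8*sqrt(15); 4*sqrt(375) = 20*sqrt(15); 5*sqrt(540) = 30*sqrt(15)
Combine: (10 + 8 - 20 + 30)·sqrt(15) = 28*sqrt(15)

28*sqrt(15)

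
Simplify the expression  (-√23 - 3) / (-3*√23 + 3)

(2*√23 + 13)/33

Multiply numerator and denominator by 3 + 3*√23.
Denominator becomes -198; numerator becomes -78 - 12*√23.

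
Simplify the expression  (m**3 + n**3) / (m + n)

Factor as (a+b)(a**2-ab+b**2) with a=n, b=m.

m**2 - m*n + n**2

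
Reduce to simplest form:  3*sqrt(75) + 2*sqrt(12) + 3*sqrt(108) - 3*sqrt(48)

3*sqrt(75) = 15*sqrt(3); 2*sqrt(12) = 4*sqrt(3); 3*sqrt(108) = 18*sqrt(3); 3*sqrt(48) = 12*sqrt(3)
Combine: (15 + 4 + 18 - 12)·sqrt(3) = 25*sqrt(3)

25*sqrt(3)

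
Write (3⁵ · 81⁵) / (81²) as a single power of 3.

3^17

3⁵ = 3^5; 81⁵ = 3^20; 81² = 3^8
Combine exponents: 3^17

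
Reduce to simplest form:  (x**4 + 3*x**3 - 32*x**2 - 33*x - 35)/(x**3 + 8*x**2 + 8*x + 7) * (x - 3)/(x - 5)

Factor: x**4 + 3*x**3 - 32*x**2 - 33*x - 35 = (x**2 + x + 1)*(x + 7)*(x - 5);  x**3 + 8*x**2 + 8*x + 7 = (x**2 + x + 1)*(x + 7)
Cancel the common factors (x**2 + x + 1), (x - 5), (x + 7).

x - 3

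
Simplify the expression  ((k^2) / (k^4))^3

k^(-6)

Inside the bracket: (k^-2)
Raise to the power 3: (k^-6)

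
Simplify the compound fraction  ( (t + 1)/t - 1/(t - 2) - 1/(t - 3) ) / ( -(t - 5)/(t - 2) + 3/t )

(-t³ + 6*t² - 6*t - 6)/(t³ - 11*t² + 30*t - 18)

Numerator: (t + 1)/t - 1/(t - 2) - 1/(t - 3) = (t³ - 6*t² + 6*t + 6)/(t³ - 5*t² + 6*t)
Denominator: -(t - 5)/(t - 2) + 3/t = (-t² + 8*t - 6)/(t² - 2*t)
Divide: ((t³ - 6*t² + 6*t + 6)/(t³ - 5*t² + 6*t)) · ((t² - 2*t)/(-t² + 8*t - 6)) = (-t³ + 6*t² - 6*t - 6)/(t³ - 11*t² + 30*t - 18)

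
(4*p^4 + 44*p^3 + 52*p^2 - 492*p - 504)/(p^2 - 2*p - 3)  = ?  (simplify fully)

4*p^2 + 52*p + 168

Factor: 4*p^4 + 44*p^3 + 52*p^2 - 492*p - 504 = 4*(p + 7)*(p + 6)*(p - 3)*(p + 1);  p^2 - 2*p - 3 = (p - 3)*(p + 1)
Cancel the common factors (p - 3), (p + 1).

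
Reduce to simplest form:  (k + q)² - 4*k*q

(k - q)²

After expansion: k² - 2*k*q + q² — a perfect-square trinomial.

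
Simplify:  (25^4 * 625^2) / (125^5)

25^4 = 5^8; 625^2 = 5^8; 125^5 = 5^15
Combine exponents: 5^1

5^1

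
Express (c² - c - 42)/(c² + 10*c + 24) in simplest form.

(c - 7)/(c + 4)

Factor: c² - c - 42 = (c + 6)·(c - 7);  c² + 10*c + 24 = (c + 6)·(c + 4)
Cancel the common factor (c + 6).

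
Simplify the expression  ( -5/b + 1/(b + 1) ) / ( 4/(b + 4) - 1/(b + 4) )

(-4*b^2 - 21*b - 20)/(3*b^2 + 3*b)

Numerator: -5/b + 1/(b + 1) = (-4*b - 5)/(b^2 + b)
Denominator: 4/(b + 4) - 1/(b + 4) = 3/(b + 4)
Divide: ((-4*b - 5)/(b^2 + b)) · (b/3 + 4/3) = (-4*b^2 - 21*b - 20)/(3*b^2 + 3*b)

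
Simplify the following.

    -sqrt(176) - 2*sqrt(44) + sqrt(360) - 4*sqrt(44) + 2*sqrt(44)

-12*sqrt(11) + 6*sqrt(10)

sqrt(176) = 4*sqrt(11); 2*sqrt(44) = 4*sqrt(11); sqrt(360) = 6*sqrt(10); 4*sqrt(44) = 8*sqrt(11); 2*sqrt(44) = 4*sqrt(11)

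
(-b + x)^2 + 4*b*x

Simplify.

After expansion: b^2 + 2*b*x + x^2 — a perfect-square trinomial.

(b + x)^2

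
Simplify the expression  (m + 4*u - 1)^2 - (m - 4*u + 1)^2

4*m*(4*u - 1)

Write as f(m,(4*u - 1)) - f(m,-(4*u - 1)) and expand.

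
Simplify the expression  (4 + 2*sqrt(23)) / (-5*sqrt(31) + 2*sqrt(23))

Multiply numerator and denominator by 2*sqrt(23) + 5*sqrt(31).
Denominator becomes -683; numerator becomes 8*sqrt(23) + 92 + 20*sqrt(31) + 10*sqrt(713).

(-10*sqrt(713) - 20*sqrt(31) - 92 - 8*sqrt(23))/683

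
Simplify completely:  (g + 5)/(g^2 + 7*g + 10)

1/(g + 2)

Factor: g^2 + 7*g + 10 = (g + 5)*(g + 2)
Cancel the common factor (g + 5).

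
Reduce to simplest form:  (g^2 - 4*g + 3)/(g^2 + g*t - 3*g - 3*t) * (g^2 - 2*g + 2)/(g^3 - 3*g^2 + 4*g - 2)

1/(g + t)

Factor: g^2 - 4*g + 3 = (g - 3)*(g - 1);  g^2 + g*t - 3*g - 3*t = (g - 3)*(g + t);  g^3 - 3*g^2 + 4*g - 2 = (g^2 - 2*g + 2)*(g - 1)
Cancel the common factors (g^2 - 2*g + 2), (g - 3), (g - 1).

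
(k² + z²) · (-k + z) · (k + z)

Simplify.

-k⁴ + z⁴

Pair the conjugate factors: (z+k)(z-k) = -k² + z², then repeat with the next factor.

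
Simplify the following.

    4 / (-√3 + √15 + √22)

(-34*√3 - 4*√22 + 10*√15 + 6*√110)/41

Group as (√15 + √22) - √3; multiply by (√15 + √22) + √3, then rationalise the remaining surd.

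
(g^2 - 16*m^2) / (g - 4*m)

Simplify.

g^2 - 16*m^2 factors as (g - 4*m)*(g + 4*m).

g + 4*m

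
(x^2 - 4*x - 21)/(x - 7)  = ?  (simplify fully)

x + 3

Factor: x^2 - 4*x - 21 = (x - 7)*(x + 3)
Cancel the common factor (x - 7).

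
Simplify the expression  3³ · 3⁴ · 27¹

3³ = 3^3; 3⁴ = 3^4; 27¹ = 3^3
Combine exponents: 3^10

3^10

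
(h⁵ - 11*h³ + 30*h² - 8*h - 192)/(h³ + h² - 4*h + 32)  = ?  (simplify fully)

Factor: h⁵ - 11*h³ + 30*h² - 8*h - 192 = (h - 3)·(h + 2)·(h² - 3*h + 8)·(h + 4);  h³ + h² - 4*h + 32 = (h² - 3*h + 8)·(h + 4)
Cancel the common factors (h² - 3*h + 8), (h + 4).

h² - h - 6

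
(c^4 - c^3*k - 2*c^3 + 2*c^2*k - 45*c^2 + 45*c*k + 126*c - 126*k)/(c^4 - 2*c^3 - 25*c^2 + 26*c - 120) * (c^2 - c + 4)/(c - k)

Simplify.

(c^2 + 4*c - 21)/(c + 5)

Factor: c^4 - c^3*k - 2*c^3 + 2*c^2*k - 45*c^2 + 45*c*k + 126*c - 126*k = (c - k)*(c + 7)*(c - 6)*(c - 3);  c^4 - 2*c^3 - 25*c^2 + 26*c - 120 = (c^2 - c + 4)*(c + 5)*(c - 6)
Cancel the common factors (c^2 - c + 4), (c - k), (c - 6).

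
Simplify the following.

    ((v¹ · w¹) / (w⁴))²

Inside the bracket: v¹ · (w^-3)
Raise to the power 2: v² · (w^-6)

v²/w⁶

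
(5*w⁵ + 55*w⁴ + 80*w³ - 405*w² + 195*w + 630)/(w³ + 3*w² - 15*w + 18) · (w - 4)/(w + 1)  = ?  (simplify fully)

5*w² + 15*w - 140

Factor: 5*w⁵ + 55*w⁴ + 80*w³ - 405*w² + 195*w + 630 = 5·(w + 7)·(w + 6)·(w + 1)·(w² - 3*w + 3);  w³ + 3*w² - 15*w + 18 = (w + 6)·(w² - 3*w + 3)
Cancel the common factors (w² - 3*w + 3), (w + 6), (w + 1).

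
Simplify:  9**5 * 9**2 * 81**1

9**5 = 3**10; 9**2 = 3**4; 81**1 = 3**4
Combine exponents: 3**18

3**18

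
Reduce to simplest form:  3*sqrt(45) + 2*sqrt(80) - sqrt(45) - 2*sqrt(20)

10*sqrt(5)

3*sqrt(45) = 9*sqrt(5); 2*sqrt(80) = 8*sqrt(5); sqrt(45) = 3*sqrt(5); 2*sqrt(20) = 4*sqrt(5)
Combine: (9 + 8 - 3 - 4)·sqrt(5) = 10*sqrt(5)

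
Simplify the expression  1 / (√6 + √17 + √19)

Group as (√6 + √19) + √17; multiply by (√6 + √19) - √17, then rationalise the remaining surd.

(-√1938 + 2*√19 + 4*√17 + 15*√6)/196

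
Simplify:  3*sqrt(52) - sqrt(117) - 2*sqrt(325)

-7*sqrt(13)

3*sqrt(52) = 6*sqrt(13); sqrt(117) = 3*sqrt(13); 2*sqrt(325) = 10*sqrt(13)
Combine: (6 - 3 - 10)·sqrt(13) = -7*sqrt(13)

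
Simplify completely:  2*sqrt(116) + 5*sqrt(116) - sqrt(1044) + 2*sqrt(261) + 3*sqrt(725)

2*sqrt(116) = 4*sqrt(29); 5*sqrt(116) = 10*sqrt(29); sqrt(1044) = 6*sqrt(29); 2*sqrt(261) = 6*sqrt(29); 3*sqrt(725) = 15*sqrt(29)
Combine: (4 + 10 - 6 + 6 + 15)·sqrt(29) = 29*sqrt(29)

29*sqrt(29)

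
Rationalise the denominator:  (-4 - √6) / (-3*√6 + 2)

(13 + 7*√6)/25

Multiply numerator and denominator by 2 + 3*√6.
Denominator becomes -50; numerator becomes -14*√6 - 26.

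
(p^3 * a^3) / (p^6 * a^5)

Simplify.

1/(a^2*p^3)

Quotient: (p^-3) * (a^-2)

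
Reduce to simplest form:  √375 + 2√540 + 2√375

27*√15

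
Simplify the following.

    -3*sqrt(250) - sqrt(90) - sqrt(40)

3*sqrt(250) = 15*sqrt(10); sqrt(90) = 3*sqrt(10); sqrt(40) = 2*sqrt(10)
Combine: (-15 - 3 - 2)·sqrt(10) = -20*sqrt(10)

-20*sqrt(10)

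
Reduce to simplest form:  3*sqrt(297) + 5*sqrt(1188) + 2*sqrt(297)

45*sqrt(33)

3*sqrt(297) = 9*sqrt(33); 5*sqrt(1188) = 30*sqrt(33); 2*sqrt(297) = 6*sqrt(33)
Combine: (9 + 30 + 6)·sqrt(33) = 45*sqrt(33)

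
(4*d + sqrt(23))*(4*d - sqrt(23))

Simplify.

16*d^2 - 23

Product of conjugates: (P+Q)(P-Q) = P^2 - Q^2.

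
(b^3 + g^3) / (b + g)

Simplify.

b^2 - b*g + g^2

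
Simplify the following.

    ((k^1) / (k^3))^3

Inside the bracket: (k^-2)
Raise to the power 3: (k^-6)

k^(-6)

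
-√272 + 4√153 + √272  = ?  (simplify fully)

12*√17

√272 = 4*√17; 4√153 = 12*√17; √272 = 4*√17
Combine: (-4 + 12 + 4)·√17 = 12*√17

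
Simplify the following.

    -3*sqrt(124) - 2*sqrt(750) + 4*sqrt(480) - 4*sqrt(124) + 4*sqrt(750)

3*sqrt(124) = 6*sqrt(31); 2*sqrt(750) = 10*sqrt(30); 4*sqrt(480) = 16*sqrt(30); 4*sqrt(124) = 8*sqrt(31); 4*sqrt(750) = 20*sqrt(30)

-14*sqrt(31) + 26*sqrt(30)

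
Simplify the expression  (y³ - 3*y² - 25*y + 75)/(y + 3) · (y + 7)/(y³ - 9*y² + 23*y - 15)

(y² + 12*y + 35)/(y² + 2*y - 3)

Factor: y³ - 3*y² - 25*y + 75 = (y + 5)·(y - 5)·(y - 3);  y³ - 9*y² + 23*y - 15 = (y - 1)·(y - 5)·(y - 3)
Cancel the common factors (y - 5), (y - 3).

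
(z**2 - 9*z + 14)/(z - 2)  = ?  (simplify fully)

z - 7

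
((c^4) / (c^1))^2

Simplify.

Inside the bracket: c^3
Raise to the power 2: c^6

c^6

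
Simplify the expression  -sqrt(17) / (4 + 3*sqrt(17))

Multiply numerator and denominator by -3*sqrt(17) + 4.
Denominator becomes -137; numerator becomes -4*sqrt(17) + 51.

(-51 + 4*sqrt(17))/137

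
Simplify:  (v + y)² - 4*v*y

(v - y)²

Expand the square and combine the 4*v*y term.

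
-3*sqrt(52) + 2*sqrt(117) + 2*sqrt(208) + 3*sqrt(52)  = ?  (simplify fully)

14*sqrt(13)

3*sqrt(52) = 6*sqrt(13); 2*sqrt(117) = 6*sqrt(13); 2*sqrt(208) = 8*sqrt(13); 3*sqrt(52) = 6*sqrt(13)
Combine: (-6 + 6 + 8 + 6)·sqrt(13) = 14*sqrt(13)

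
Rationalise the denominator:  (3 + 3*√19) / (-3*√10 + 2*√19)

(-9*√190 - 114 - 9*√10 - 6*√19)/14

Multiply numerator and denominator by 2*√19 + 3*√10.
Denominator becomes -14; numerator becomes 6*√19 + 9*√10 + 114 + 9*√190.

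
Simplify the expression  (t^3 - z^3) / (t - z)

t^2 + t*z + z^2

Apply the difference-of-cubes factorisation and cancel (t - z).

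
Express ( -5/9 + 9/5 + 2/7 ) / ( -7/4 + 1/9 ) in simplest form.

-1928/2065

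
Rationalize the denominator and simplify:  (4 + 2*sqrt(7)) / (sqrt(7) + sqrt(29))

Multiply numerator and denominator by -sqrt(29) + sqrt(7).
Denominator becomes -22; numerator becomes -2*sqrt(203) - 4*sqrt(29) + 4*sqrt(7) + 14.

(-7 - 2*sqrt(7) + 2*sqrt(29) + sqrt(203))/11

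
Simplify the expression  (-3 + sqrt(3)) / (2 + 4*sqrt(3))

Multiply numerator and denominator by -4*sqrt(3) + 2.
Denominator becomes -44; numerator becomes -18 + 14*sqrt(3).

(-7*sqrt(3) + 9)/22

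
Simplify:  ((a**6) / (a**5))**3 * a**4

a**7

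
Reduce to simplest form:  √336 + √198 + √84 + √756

3*√22 + 12*√21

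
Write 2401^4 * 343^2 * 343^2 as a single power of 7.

2401^4 = 7^16; 343^2 = 7^6; 343^2 = 7^6
Combine exponents: 7^28

7^28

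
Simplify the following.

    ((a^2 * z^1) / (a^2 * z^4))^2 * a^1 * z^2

a/z^4

Inside the bracket: (z^-3)
Raise to the power 2: (z^-6)
Multiply by a^1 * z^2: add exponents.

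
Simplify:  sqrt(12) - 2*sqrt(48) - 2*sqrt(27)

sqrt(12) = 2*sqrt(3); 2*sqrt(48) = 8*sqrt(3); 2*sqrt(27) = 6*sqrt(3)
Combine: (2 - 8 - 6)·sqrt(3) = -12*sqrt(3)

-12*sqrt(3)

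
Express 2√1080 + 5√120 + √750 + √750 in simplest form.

2√1080 = 12*√30; 5√120 = 10*√30; √750 = 5*√30; √750 = 5*√30
Combine: (12 + 10 + 5 + 5)·√30 = 32*√30

32*√30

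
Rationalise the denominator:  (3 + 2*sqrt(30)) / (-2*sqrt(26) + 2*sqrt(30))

(3*sqrt(26) + 3*sqrt(30) + 4*sqrt(195) + 60)/8

Multiply numerator and denominator by 2*sqrt(26) + 2*sqrt(30).
Denominator becomes 16; numerator becomes 6*sqrt(26) + 6*sqrt(30) + 8*sqrt(195) + 120.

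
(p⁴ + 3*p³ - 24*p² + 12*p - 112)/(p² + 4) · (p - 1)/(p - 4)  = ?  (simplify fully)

Factor: p⁴ + 3*p³ - 24*p² + 12*p - 112 = (p + 7)·(p - 4)·(p² + 4)
Cancel the common factors (p² + 4), (p - 4).

p² + 6*p - 7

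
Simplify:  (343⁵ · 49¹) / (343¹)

343⁵ = 7^15; 49¹ = 7^2; 343¹ = 7^3
Combine exponents: 7^14

7^14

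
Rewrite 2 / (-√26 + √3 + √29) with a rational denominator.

(-3*√26 + 26*√3 + √2262)/78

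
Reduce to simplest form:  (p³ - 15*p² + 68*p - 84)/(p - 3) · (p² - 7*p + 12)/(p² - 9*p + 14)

Factor: p³ - 15*p² + 68*p - 84 = (p - 7)·(p - 2)·(p - 6);  p² - 7*p + 12 = (p - 4)·(p - 3);  p² - 9*p + 14 = (p - 2)·(p - 7)
Cancel the common factors (p - 2), (p - 3), (p - 7).

p² - 10*p + 24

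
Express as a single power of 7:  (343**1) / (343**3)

343**1 = 7**3; 343**3 = 7**9
Combine exponents: 7**(-6)

7**(-6)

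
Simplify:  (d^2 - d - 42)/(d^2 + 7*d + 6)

(d - 7)/(d + 1)

Factor: d^2 - d - 42 = (d - 7)*(d + 6);  d^2 + 7*d + 6 = (d + 1)*(d + 6)
Cancel the common factor (d + 6).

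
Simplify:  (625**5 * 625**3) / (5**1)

5**31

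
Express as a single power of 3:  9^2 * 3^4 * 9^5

9^2 = 3^4; 3^4 = 3^4; 9^5 = 3^10
Combine exponents: 3^18

3^18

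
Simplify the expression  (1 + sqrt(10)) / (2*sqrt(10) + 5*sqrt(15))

(-20 - 2*sqrt(10) + 5*sqrt(15) + 25*sqrt(6))/335

Multiply numerator and denominator by -5*sqrt(15) + 2*sqrt(10).
Denominator becomes -335; numerator becomes -25*sqrt(6) - 5*sqrt(15) + 2*sqrt(10) + 20.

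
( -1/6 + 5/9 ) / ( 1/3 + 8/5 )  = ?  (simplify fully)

Numerator: -1/6 + 5/9 = 7/18
Denominator: 1/3 + 8/5 = 29/15
Divide: (7/18) · (15/29) = 35/174

35/174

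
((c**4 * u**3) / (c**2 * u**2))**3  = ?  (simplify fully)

c**6*u**3

Inside the bracket: c**2 * u**1
Raise to the power 3: c**6 * u**3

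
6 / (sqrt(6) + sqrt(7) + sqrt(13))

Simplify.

Group as (sqrt(6) + sqrt(13)) + sqrt(7); multiply by (sqrt(6) + sqrt(13)) - sqrt(7), then rationalise the remaining surd.

(-sqrt(546) + 6*sqrt(7) + 7*sqrt(6))/14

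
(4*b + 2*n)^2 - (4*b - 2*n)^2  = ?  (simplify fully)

32*b*n

Binomially expand both and collect terms in (4*b), (2*n).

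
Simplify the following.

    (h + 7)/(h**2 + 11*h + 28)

Factor: h**2 + 11*h + 28 = (h + 4)*(h + 7)
Cancel the common factor (h + 7).

1/(h + 4)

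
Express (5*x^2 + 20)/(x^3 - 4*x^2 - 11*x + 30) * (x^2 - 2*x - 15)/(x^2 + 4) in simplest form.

Factor: 5*x^2 + 20 = 5*(x^2 + 4);  x^3 - 4*x^2 - 11*x + 30 = (x - 2)*(x - 5)*(x + 3);  x^2 - 2*x - 15 = (x + 3)*(x - 5)
Cancel the common factors (x^2 + 4), (x - 5), (x + 3).

5/(x - 2)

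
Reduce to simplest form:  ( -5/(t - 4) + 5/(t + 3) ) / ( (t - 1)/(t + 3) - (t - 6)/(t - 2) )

Numerator: -5/(t - 4) + 5/(t + 3) = -35/(t^2 - t - 12)
Denominator: (t - 1)/(t + 3) - (t - 6)/(t - 2) = 20/(t^2 + t - 6)
Divide: (-35/(t^2 - t - 12)) · (t^2/20 + t/20 - 3/10) = (-7*t + 14)/(4*t - 16)

(-7*t + 14)/(4*t - 16)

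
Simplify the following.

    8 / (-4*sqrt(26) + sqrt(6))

(-16*sqrt(26) - 4*sqrt(6))/205

Multiply numerator and denominator by sqrt(6) + 4*sqrt(26).
Denominator becomes -410; numerator becomes 8*sqrt(6) + 32*sqrt(26).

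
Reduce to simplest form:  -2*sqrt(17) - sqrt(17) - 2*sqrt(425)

2*sqrt(17) = 2*sqrt(17); sqrt(17) = sqrt(17); 2*sqrt(425) = 10*sqrt(17)
Combine: (-2 - 1 - 10)·sqrt(17) = -13*sqrt(17)

-13*sqrt(17)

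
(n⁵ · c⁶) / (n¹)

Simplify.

Quotient: n⁴ · c⁶

c⁶*n⁴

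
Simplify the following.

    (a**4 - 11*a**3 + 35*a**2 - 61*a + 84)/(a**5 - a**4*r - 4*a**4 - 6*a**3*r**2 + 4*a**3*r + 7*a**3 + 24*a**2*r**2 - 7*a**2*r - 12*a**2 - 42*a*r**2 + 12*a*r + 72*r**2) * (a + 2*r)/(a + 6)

(-a + 7)/(-a**2 + 3*a*r - 6*a + 18*r)

Factor: a**4 - 11*a**3 + 35*a**2 - 61*a + 84 = (a - 3)*(a**2 - a + 4)*(a - 7);  a**5 - a**4*r - 4*a**4 - 6*a**3*r**2 + 4*a**3*r + 7*a**3 + 24*a**2*r**2 - 7*a**2*r - 12*a**2 - 42*a*r**2 + 12*a*r + 72*r**2 = (a - 3*r)*(a - 3)*(a + 2*r)*(a**2 - a + 4)
Cancel the common factors (a**2 - a + 4), (a + 2*r), (a - 3).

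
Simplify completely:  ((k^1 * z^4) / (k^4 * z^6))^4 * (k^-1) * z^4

1/(k^13*z^4)

Inside the bracket: (k^-3) * (z^-2)
Raise to the power 4: (k^-12) * (z^-8)
Multiply by (k^-1) * z^4: add exponents.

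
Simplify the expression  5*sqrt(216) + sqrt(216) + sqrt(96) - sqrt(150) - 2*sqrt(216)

23*sqrt(6)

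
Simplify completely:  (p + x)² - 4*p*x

(p - x)²

Expand the square and combine the 4*p*x term.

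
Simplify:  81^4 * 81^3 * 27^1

81^4 = 3^16; 81^3 = 3^12; 27^1 = 3^3
Combine exponents: 3^31

3^31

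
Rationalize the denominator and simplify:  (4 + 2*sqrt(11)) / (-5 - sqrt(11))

(-3*sqrt(11) + 1)/7

Multiply numerator and denominator by -5 + sqrt(11).
Denominator becomes 14; numerator becomes -6*sqrt(11) + 2.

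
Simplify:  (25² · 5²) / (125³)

25² = 5^4; 5² = 5^2; 125³ = 5^9
Combine exponents: 5^(-3)

5^(-3)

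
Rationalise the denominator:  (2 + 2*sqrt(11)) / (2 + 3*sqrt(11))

Multiply numerator and denominator by -3*sqrt(11) + 2.
Denominator becomes -95; numerator becomes -62 - 2*sqrt(11).

(2*sqrt(11) + 62)/95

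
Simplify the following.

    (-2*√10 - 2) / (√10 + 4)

Multiply numerator and denominator by -√10 + 4.
Denominator becomes 6; numerator becomes -6*√10 + 12.

-√10 + 2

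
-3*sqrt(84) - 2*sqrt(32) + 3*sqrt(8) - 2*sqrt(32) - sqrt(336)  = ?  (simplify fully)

3*sqrt(84) = 6*sqrt(21); 2*sqrt(32) = 8*sqrt(2); 3*sqrt(8) = 6*sqrt(2); 2*sqrt(32) = 8*sqrt(2); sqrt(336) = 4*sqrt(21)

-10*sqrt(21) - 10*sqrt(2)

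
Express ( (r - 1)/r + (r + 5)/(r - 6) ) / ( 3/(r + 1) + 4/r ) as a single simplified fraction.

Numerator: (r - 1)/r + (r + 5)/(r - 6) = (2*r^2 - 2*r + 6)/(r^2 - 6*r)
Denominator: 3/(r + 1) + 4/r = (7*r + 4)/(r^2 + r)
Divide: ((2*r^2 - 2*r + 6)/(r^2 - 6*r)) · ((r^2 + r)/(7*r + 4)) = (2*r^3 + 4*r + 6)/(7*r^2 - 38*r - 24)

(2*r^3 + 4*r + 6)/(7*r^2 - 38*r - 24)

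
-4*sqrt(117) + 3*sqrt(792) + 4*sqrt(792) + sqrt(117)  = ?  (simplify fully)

4*sqrt(117) = 12*sqrt(13); 3*sqrt(792) = 18*sqrt(22); 4*sqrt(792) = 24*sqrt(22); sqrt(117) = 3*sqrt(13)

-9*sqrt(13) + 42*sqrt(22)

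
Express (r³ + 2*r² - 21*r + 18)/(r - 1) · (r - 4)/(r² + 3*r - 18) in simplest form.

r - 4

Factor: r³ + 2*r² - 21*r + 18 = (r + 6)·(r - 1)·(r - 3);  r² + 3*r - 18 = (r - 3)·(r + 6)
Cancel the common factors (r - 3), (r + 6), (r - 1).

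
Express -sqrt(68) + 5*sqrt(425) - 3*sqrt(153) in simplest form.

sqrt(68) = 2*sqrt(17); 5*sqrt(425) = 25*sqrt(17); 3*sqrt(153) = 9*sqrt(17)
Combine: (-2 + 25 - 9)·sqrt(17) = 14*sqrt(17)

14*sqrt(17)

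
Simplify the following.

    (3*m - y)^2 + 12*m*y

(3*m + y)^2

Expanding gives 9*m^2 + 6*m*y + y^2, a perfect square.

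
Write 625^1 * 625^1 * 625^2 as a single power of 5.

625^1 = 5^4; 625^1 = 5^4; 625^2 = 5^8
Combine exponents: 5^16

5^16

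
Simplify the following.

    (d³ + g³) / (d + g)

d² - d*g + g²

g^3 + d^3 = (d + g)(d² - d*g + g²).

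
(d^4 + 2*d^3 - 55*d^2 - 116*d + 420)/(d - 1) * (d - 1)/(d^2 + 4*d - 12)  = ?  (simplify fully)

d^2 - 2*d - 35

Factor: d^4 + 2*d^3 - 55*d^2 - 116*d + 420 = (d - 2)*(d - 7)*(d + 6)*(d + 5);  d^2 + 4*d - 12 = (d + 6)*(d - 2)
Cancel the common factors (d - 2), (d + 6), (d - 1).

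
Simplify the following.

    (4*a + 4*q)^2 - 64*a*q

16*(a - q)^2

After expansion: 16*a^2 - 32*a*q + 16*q^2 — a perfect-square trinomial.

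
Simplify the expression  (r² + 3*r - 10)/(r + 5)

Factor: r² + 3*r - 10 = (r - 2)·(r + 5)
Cancel the common factor (r + 5).

r - 2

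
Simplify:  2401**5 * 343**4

2401**5 = 7**20; 343**4 = 7**12
Combine exponents: 7**32

7**32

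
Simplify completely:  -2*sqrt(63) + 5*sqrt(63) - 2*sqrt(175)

-sqrt(7)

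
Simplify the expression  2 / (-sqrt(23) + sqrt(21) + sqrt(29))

(-54*sqrt(23) + 30*sqrt(29) + 62*sqrt(21) + 4*sqrt(14007))/1707

Group as (sqrt(21) + sqrt(29)) - sqrt(23); multiply by (sqrt(21) + sqrt(29)) + sqrt(23), then rationalise the remaining surd.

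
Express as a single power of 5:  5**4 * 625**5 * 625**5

5**4 = 5**4; 625**5 = 5**20; 625**5 = 5**20
Combine exponents: 5**44

5**44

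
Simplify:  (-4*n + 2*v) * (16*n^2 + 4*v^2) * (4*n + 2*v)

Telescope via difference of squares: ((2*v)+(4*n))((2*v)-(4*n)) = -16*n^2 + 4*v^2, then repeat with the next factor.

-256*n^4 + 16*v^4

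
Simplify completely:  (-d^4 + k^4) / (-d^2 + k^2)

Difference of fourth powers: factor out (-d^2 + k^2).

d^2 + k^2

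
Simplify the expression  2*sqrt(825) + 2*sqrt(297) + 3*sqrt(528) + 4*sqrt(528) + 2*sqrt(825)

2*sqrt(825) = 10*sqrt(33); 2*sqrt(297) = 6*sqrt(33); 3*sqrt(528) = 12*sqrt(33); 4*sqrt(528) = 16*sqrt(33); 2*sqrt(825) = 10*sqrt(33)
Combine: (10 + 6 + 12 + 16 + 10)·sqrt(33) = 54*sqrt(33)

54*sqrt(33)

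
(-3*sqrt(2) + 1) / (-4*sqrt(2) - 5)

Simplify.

Multiply numerator and denominator by -5 + 4*sqrt(2).
Denominator becomes -7; numerator becomes -29 + 19*sqrt(2).

(-19*sqrt(2) + 29)/7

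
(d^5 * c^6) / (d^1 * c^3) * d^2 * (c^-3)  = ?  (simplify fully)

Quotient: d^4 * c^3
Multiply by d^2 * (c^-3): add exponents.

d^6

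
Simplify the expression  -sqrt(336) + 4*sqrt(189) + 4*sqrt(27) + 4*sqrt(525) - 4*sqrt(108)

sqrt(336) = 4*sqrt(21); 4*sqrt(189) = 12*sqrt(21); 4*sqrt(27) = 12*sqrt(3); 4*sqrt(525) = 20*sqrt(21); 4*sqrt(108) = 24*sqrt(3)

-12*sqrt(3) + 28*sqrt(21)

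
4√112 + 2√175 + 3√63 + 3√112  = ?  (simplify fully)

4√112 = 16*√7; 2√175 = 10*√7; 3√63 = 9*√7; 3√112 = 12*√7
Combine: (16 + 10 + 9 + 12)·√7 = 47*√7

47*√7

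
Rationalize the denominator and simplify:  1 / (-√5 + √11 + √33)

(-27*√11 - 22*√15 + 39*√5 + 17*√33)/69

Group as (√11 + √33) - √5; multiply by (√11 + √33) + √5, then rationalise the remaining surd.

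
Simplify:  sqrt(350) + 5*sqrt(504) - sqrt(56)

33*sqrt(14)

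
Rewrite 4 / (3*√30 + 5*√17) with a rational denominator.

Multiply numerator and denominator by -5*√17 + 3*√30.
Denominator becomes -155; numerator becomes -20*√17 + 12*√30.

(-12*√30 + 20*√17)/155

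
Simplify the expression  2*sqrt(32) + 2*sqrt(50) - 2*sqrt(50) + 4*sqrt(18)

20*sqrt(2)

2*sqrt(32) = 8*sqrt(2); 2*sqrt(50) = 10*sqrt(2); 2*sqrt(50) = 10*sqrt(2); 4*sqrt(18) = 12*sqrt(2)
Combine: (8 + 10 - 10 + 12)·sqrt(2) = 20*sqrt(2)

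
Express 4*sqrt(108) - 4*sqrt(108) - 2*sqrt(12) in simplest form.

4*sqrt(108) = 24*sqrt(3); 4*sqrt(108) = 24*sqrt(3); 2*sqrt(12) = 4*sqrt(3)
Combine: (24 - 24 - 4)·sqrt(3) = -4*sqrt(3)

-4*sqrt(3)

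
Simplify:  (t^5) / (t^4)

t

Quotient: t^1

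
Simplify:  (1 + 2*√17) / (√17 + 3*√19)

Multiply numerator and denominator by -3*√19 + √17.
Denominator becomes -154; numerator becomes -6*√323 - 3*√19 + √17 + 34.

(-34 - √17 + 3*√19 + 6*√323)/154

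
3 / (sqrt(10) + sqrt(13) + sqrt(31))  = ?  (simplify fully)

Group as (sqrt(10) + sqrt(13)) + sqrt(31); multiply by (sqrt(10) + sqrt(13)) - sqrt(31), then rationalise the remaining surd.

(-sqrt(4030) - 4*sqrt(31) + 14*sqrt(13) + 17*sqrt(10))/76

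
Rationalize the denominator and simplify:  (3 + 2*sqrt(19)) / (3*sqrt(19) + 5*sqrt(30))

(-114 - 9*sqrt(19) + 15*sqrt(30) + 10*sqrt(570))/579

Multiply numerator and denominator by -5*sqrt(30) + 3*sqrt(19).
Denominator becomes -579; numerator becomes -10*sqrt(570) - 15*sqrt(30) + 9*sqrt(19) + 114.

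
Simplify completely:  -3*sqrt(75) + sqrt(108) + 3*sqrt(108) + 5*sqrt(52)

3*sqrt(75) = 15*sqrt(3); sqrt(108) = 6*sqrt(3); 3*sqrt(108) = 18*sqrt(3); 5*sqrt(52) = 10*sqrt(13)

9*sqrt(3) + 10*sqrt(13)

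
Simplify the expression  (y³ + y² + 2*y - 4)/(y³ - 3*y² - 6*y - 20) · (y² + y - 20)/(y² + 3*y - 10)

(y² - 5*y + 4)/(y² - 7*y + 10)

Factor: y³ + y² + 2*y - 4 = (y² + 2*y + 4)·(y - 1);  y³ - 3*y² - 6*y - 20 = (y - 5)·(y² + 2*y + 4);  y² + y - 20 = (y - 4)·(y + 5);  y² + 3*y - 10 = (y + 5)·(y - 2)
Cancel the common factors (y² + 2*y + 4), (y + 5).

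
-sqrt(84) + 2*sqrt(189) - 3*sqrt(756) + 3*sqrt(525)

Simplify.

sqrt(21)

sqrt(84) = 2*sqrt(21); 2*sqrt(189) = 6*sqrt(21); 3*sqrt(756) = 18*sqrt(21); 3*sqrt(525) = 15*sqrt(21)
Combine: (-2 + 6 - 18 + 15)·sqrt(21) = sqrt(21)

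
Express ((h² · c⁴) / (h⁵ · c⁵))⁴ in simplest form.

Inside the bracket: (h^-3) · (c^-1)
Raise to the power 4: (h^-12) · (c^-4)

1/(c⁴*h^12)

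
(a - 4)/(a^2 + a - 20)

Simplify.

Factor: a^2 + a - 20 = (a + 5)*(a - 4)
Cancel the common factor (a - 4).

1/(a + 5)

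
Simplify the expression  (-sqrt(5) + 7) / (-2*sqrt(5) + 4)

Multiply numerator and denominator by 4 + 2*sqrt(5).
Denominator becomes -4; numerator becomes 18 + 10*sqrt(5).

(-5*sqrt(5) - 9)/2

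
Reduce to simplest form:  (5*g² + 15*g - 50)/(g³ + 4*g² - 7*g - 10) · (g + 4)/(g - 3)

Factor: 5*g² + 15*g - 50 = 5·(g + 5)·(g - 2);  g³ + 4*g² - 7*g - 10 = (g + 5)·(g + 1)·(g - 2)
Cancel the common factors (g + 5), (g - 2).

(5*g + 20)/(g² - 2*g - 3)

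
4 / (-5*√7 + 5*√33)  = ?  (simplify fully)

(2*√7 + 2*√33)/65

Multiply numerator and denominator by 5*√7 + 5*√33.
Denominator becomes 650; numerator becomes 20*√7 + 20*√33.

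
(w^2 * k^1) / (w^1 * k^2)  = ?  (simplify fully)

Quotient: w^1 * (k^-1)

w/k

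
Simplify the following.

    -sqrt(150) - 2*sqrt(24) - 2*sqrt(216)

-21*sqrt(6)

sqrt(150) = 5*sqrt(6); 2*sqrt(24) = 4*sqrt(6); 2*sqrt(216) = 12*sqrt(6)
Combine: (-5 - 4 - 12)·sqrt(6) = -21*sqrt(6)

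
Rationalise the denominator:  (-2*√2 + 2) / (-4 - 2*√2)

(-4 + 3*√2)/2

Multiply numerator and denominator by -4 + 2*√2.
Denominator becomes 8; numerator becomes -16 + 12*√2.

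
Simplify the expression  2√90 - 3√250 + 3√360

9*√10

2√90 = 6*√10; 3√250 = 15*√10; 3√360 = 18*√10
Combine: (6 - 15 + 18)·√10 = 9*√10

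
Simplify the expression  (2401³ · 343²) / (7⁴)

7^14

2401³ = 7^12; 343² = 7^6; 7⁴ = 7^4
Combine exponents: 7^14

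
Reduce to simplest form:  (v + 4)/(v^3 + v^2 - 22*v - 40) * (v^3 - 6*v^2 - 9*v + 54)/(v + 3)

Factor: v^3 + v^2 - 22*v - 40 = (v + 2)*(v - 5)*(v + 4);  v^3 - 6*v^2 - 9*v + 54 = (v - 6)*(v + 3)*(v - 3)
Cancel the common factors (v + 3), (v + 4).

(v^2 - 9*v + 18)/(v^2 - 3*v - 10)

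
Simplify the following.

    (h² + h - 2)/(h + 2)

h - 1

Factor: h² + h - 2 = (h + 2)·(h - 1)
Cancel the common factor (h + 2).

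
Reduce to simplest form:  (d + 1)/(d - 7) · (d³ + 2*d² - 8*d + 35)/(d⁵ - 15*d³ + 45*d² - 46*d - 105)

1/(d² - 10*d + 21)

Factor: d³ + 2*d² - 8*d + 35 = (d + 5)·(d² - 3*d + 7);  d⁵ - 15*d³ + 45*d² - 46*d - 105 = (d + 5)·(d² - 3*d + 7)·(d - 3)·(d + 1)
Cancel the common factors (d² - 3*d + 7), (d + 1), (d + 5).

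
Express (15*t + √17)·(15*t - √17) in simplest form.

Difference of squares with P = 15*t, Q = √17.

225*t² - 17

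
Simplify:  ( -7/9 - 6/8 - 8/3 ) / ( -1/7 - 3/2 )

Numerator: -7/9 - 6/8 - 8/3 = -151/36
Denominator: -1/7 - 3/2 = -23/14
Divide: (-151/36) · (-14/23) = 1057/414

1057/414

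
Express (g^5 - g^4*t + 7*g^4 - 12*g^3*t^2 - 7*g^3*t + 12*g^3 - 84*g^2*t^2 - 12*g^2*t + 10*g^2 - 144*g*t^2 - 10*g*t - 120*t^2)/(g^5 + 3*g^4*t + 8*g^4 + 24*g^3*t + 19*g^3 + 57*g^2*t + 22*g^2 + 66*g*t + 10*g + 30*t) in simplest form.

(g - 4*t)/(g + 1)

Factor: g^5 - g^4*t + 7*g^4 - 12*g^3*t^2 - 7*g^3*t + 12*g^3 - 84*g^2*t^2 - 12*g^2*t + 10*g^2 - 144*g*t^2 - 10*g*t - 120*t^2 = (g - 4*t)*(g^2 + 2*g + 2)*(g + 5)*(g + 3*t);  g^5 + 3*g^4*t + 8*g^4 + 24*g^3*t + 19*g^3 + 57*g^2*t + 22*g^2 + 66*g*t + 10*g + 30*t = (g^2 + 2*g + 2)*(g + 3*t)*(g + 5)*(g + 1)
Cancel the common factors (g^2 + 2*g + 2), (g + 3*t), (g + 5).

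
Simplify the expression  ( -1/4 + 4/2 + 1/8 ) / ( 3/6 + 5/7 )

Numerator: -1/4 + 4/2 + 1/8 = 15/8
Denominator: 3/6 + 5/7 = 17/14
Divide: (15/8) · (14/17) = 105/68

105/68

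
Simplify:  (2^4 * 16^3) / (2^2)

2^4 = 2^4; 16^3 = 2^12; 2^2 = 2^2
Combine exponents: 2^14

2^14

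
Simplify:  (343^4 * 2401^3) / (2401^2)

343^4 = 7^12; 2401^3 = 7^12; 2401^2 = 7^8
Combine exponents: 7^16

7^16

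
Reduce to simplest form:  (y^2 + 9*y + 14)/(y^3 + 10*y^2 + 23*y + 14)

Factor: y^2 + 9*y + 14 = (y + 2)*(y + 7);  y^3 + 10*y^2 + 23*y + 14 = (y + 2)*(y + 7)*(y + 1)
Cancel the common factors (y + 7), (y + 2).

1/(y + 1)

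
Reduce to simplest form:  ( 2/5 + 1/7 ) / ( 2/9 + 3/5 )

Numerator: 2/5 + 1/7 = 19/35
Denominator: 2/9 + 3/5 = 37/45
Divide: (19/35) · (45/37) = 171/259

171/259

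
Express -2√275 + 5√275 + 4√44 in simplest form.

23*√11

2√275 = 10*√11; 5√275 = 25*√11; 4√44 = 8*√11
Combine: (-10 + 25 + 8)·√11 = 23*√11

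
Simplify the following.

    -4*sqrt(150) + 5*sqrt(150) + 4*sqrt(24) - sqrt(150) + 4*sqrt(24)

16*sqrt(6)

4*sqrt(150) = 20*sqrt(6); 5*sqrt(150) = 25*sqrt(6); 4*sqrt(24) = 8*sqrt(6); sqrt(150) = 5*sqrt(6); 4*sqrt(24) = 8*sqrt(6)
Combine: (-20 + 25 + 8 - 5 + 8)·sqrt(6) = 16*sqrt(6)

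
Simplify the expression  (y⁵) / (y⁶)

1/y

Quotient: (y^-1)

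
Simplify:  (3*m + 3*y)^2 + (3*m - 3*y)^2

Only the even-power cross terms survive.

18*m^2 + 18*y^2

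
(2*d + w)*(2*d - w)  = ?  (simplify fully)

4*d^2 - w^2

Difference of squares with P = 2*d, Q = w.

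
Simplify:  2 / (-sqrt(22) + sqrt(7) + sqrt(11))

Group as (sqrt(7) + sqrt(11)) - sqrt(22); multiply by (sqrt(7) + sqrt(11)) + sqrt(22), then rationalise the remaining surd.

(2*sqrt(22) + 9*sqrt(11) + 13*sqrt(7) + 11*sqrt(14))/73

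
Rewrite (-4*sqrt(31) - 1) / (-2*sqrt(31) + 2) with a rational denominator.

(sqrt(31) + 25)/12

Multiply numerator and denominator by 2 + 2*sqrt(31).
Denominator becomes -120; numerator becomes -250 - 10*sqrt(31).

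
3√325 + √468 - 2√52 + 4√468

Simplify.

3√325 = 15*√13; √468 = 6*√13; 2√52 = 4*√13; 4√468 = 24*√13
Combine: (15 + 6 - 4 + 24)·√13 = 41*√13

41*√13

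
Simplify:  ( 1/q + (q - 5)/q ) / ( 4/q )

q/4 - 1

Numerator: 1/q + (q - 5)/q = (q - 4)/q
Denominator: 4/q = 4/q
Divide: ((q - 4)/q) · (q/4) = q/4 - 1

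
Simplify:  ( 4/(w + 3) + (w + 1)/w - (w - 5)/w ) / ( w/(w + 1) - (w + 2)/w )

Numerator: 4/(w + 3) + (w + 1)/w - (w - 5)/w = (10*w + 18)/(w^2 + 3*w)
Denominator: w/(w + 1) - (w + 2)/w = (-3*w - 2)/(w^2 + w)
Divide: ((10*w + 18)/(w^2 + 3*w)) · ((w^2 + w)/(-3*w - 2)) = (-10*w^2 - 28*w - 18)/(3*w^2 + 11*w + 6)

(-10*w^2 - 28*w - 18)/(3*w^2 + 11*w + 6)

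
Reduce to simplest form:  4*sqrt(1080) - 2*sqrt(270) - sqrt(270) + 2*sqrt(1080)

27*sqrt(30)

4*sqrt(1080) = 24*sqrt(30); 2*sqrt(270) = 6*sqrt(30); sqrt(270) = 3*sqrt(30); 2*sqrt(1080) = 12*sqrt(30)
Combine: (24 - 6 - 3 + 12)·sqrt(30) = 27*sqrt(30)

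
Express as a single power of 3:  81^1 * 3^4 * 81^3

81^1 = 3^4; 3^4 = 3^4; 81^3 = 3^12
Combine exponents: 3^20

3^20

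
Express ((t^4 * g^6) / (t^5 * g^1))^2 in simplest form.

Inside the bracket: (t^-1) * g^5
Raise to the power 2: (t^-2) * g^10

g^10/t^2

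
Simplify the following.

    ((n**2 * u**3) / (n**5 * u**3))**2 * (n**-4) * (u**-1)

Inside the bracket: (n**-3)
Raise to the power 2: (n**-6)
Multiply by (n**-4) * (u**-1): add exponents.

1/(n**10*u)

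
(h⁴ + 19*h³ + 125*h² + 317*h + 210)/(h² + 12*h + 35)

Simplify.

h² + 7*h + 6

Factor: h⁴ + 19*h³ + 125*h² + 317*h + 210 = (h + 1)·(h + 5)·(h + 7)·(h + 6);  h² + 12*h + 35 = (h + 5)·(h + 7)
Cancel the common factors (h + 7), (h + 5).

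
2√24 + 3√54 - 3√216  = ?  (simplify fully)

-5*√6

2√24 = 4*√6; 3√54 = 9*√6; 3√216 = 18*√6
Combine: (4 + 9 - 18)·√6 = -5*√6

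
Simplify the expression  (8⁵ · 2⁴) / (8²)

8⁵ = 2^15; 2⁴ = 2^4; 8² = 2^6
Combine exponents: 2^13

2^13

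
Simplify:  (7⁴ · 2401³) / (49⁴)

7^8

7⁴ = 7^4; 2401³ = 7^12; 49⁴ = 7^8
Combine exponents: 7^8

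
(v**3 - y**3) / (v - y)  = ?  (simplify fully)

v**2 + v*y + y**2

Factor as (a-b)(a**2+ab+b**2) with a=v, b=y.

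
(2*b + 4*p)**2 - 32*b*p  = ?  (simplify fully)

Expanding gives 4*b**2 - 16*b*p + 16*p**2, a perfect square.

4*(b - 2*p)**2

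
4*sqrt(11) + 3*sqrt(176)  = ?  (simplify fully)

16*sqrt(11)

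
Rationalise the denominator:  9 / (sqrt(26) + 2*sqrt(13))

Multiply numerator and denominator by -sqrt(26) + 2*sqrt(13).
Denominator becomes 26; numerator becomes -9*sqrt(26) + 18*sqrt(13).

(-9*sqrt(26) + 18*sqrt(13))/26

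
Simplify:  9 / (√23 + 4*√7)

(-9*√23 + 36*√7)/89

Multiply numerator and denominator by -√23 + 4*√7.
Denominator becomes 89; numerator becomes -9*√23 + 36*√7.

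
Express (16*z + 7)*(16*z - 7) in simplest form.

Difference of squares with P = 16*z, Q = 7.

256*z**2 - 49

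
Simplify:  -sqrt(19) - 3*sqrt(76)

sqrt(19) = sqrt(19); 3*sqrt(76) = 6*sqrt(19)
Combine: (-1 - 6)·sqrt(19) = -7*sqrt(19)

-7*sqrt(19)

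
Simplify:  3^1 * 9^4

3^9

3^1 = 3^1; 9^4 = 3^8
Combine exponents: 3^9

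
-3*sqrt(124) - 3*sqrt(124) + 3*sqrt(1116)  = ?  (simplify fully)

3*sqrt(124) = 6*sqrt(31); 3*sqrt(124) = 6*sqrt(31); 3*sqrt(1116) = 18*sqrt(31)
Combine: (-6 - 6 + 18)·sqrt(31) = 6*sqrt(31)

6*sqrt(31)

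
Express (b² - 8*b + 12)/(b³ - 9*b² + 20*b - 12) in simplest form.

1/(b - 1)

Factor: b² - 8*b + 12 = (b - 6)·(b - 2);  b³ - 9*b² + 20*b - 12 = (b - 2)·(b - 6)·(b - 1)
Cancel the common factors (b - 6), (b - 2).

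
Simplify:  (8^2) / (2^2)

8^2 = 2^6; 2^2 = 2^2
Combine exponents: 2^4

2^4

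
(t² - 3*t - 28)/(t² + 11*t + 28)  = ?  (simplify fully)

(t - 7)/(t + 7)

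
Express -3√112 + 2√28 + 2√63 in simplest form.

3√112 = 12*√7; 2√28 = 4*√7; 2√63 = 6*√7
Combine: (-12 + 4 + 6)·√7 = -2*√7

-2*√7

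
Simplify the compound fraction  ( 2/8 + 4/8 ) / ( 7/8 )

6/7

Numerator: 2/8 + 4/8 = 3/4
Denominator: 7/8 = 7/8
Divide: (3/4) · (8/7) = 6/7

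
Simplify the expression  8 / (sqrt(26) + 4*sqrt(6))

(-4*sqrt(26) + 16*sqrt(6))/35

Multiply numerator and denominator by -sqrt(26) + 4*sqrt(6).
Denominator becomes 70; numerator becomes -8*sqrt(26) + 32*sqrt(6).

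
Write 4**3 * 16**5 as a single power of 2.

4**3 = 2**6; 16**5 = 2**20
Combine exponents: 2**26

2**26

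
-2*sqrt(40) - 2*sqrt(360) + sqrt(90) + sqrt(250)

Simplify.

2*sqrt(40) = 4*sqrt(10); 2*sqrt(360) = 12*sqrt(10); sqrt(90) = 3*sqrt(10); sqrt(250) = 5*sqrt(10)
Combine: (-4 - 12 + 3 + 5)·sqrt(10) = -8*sqrt(10)

-8*sqrt(10)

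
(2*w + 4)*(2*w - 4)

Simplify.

4*w**2 - 16

(2*w)**2 - (4)**2 = 4*w**2 - 16.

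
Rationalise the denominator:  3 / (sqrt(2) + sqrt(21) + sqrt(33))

(-9*sqrt(154) - 15*sqrt(33) + 21*sqrt(21) + 78*sqrt(2))/34

Group as (sqrt(2) + sqrt(33)) + sqrt(21); multiply by (sqrt(2) + sqrt(33)) - sqrt(21), then rationalise the remaining surd.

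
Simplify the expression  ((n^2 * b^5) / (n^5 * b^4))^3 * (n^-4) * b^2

Inside the bracket: (n^-3) * b^1
Raise to the power 3: (n^-9) * b^3
Multiply by (n^-4) * b^2: add exponents.

b^5/n^13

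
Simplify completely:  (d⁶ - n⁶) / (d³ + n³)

d³ - n³

Difference of sixth powers: factor out (d³ + n³).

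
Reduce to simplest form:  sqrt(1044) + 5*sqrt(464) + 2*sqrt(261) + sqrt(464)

36*sqrt(29)

sqrt(1044) = 6*sqrt(29); 5*sqrt(464) = 20*sqrt(29); 2*sqrt(261) = 6*sqrt(29); sqrt(464) = 4*sqrt(29)
Combine: (6 + 20 + 6 + 4)·sqrt(29) = 36*sqrt(29)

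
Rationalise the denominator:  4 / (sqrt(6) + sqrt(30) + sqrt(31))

Group as (sqrt(6) + sqrt(31)) + sqrt(30); multiply by (sqrt(6) + sqrt(31)) - sqrt(30), then rationalise the remaining surd.

(-48*sqrt(155) + 20*sqrt(31) + 28*sqrt(30) + 220*sqrt(6))/695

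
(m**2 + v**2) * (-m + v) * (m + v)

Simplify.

-m**4 + v**4

Telescope via difference of squares: (v+m)(v-m) = -m**2 + v**2, then repeat with the next factor.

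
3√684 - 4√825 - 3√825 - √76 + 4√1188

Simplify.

-11*√33 + 16*√19

3√684 = 18*√19; 4√825 = 20*√33; 3√825 = 15*√33; √76 = 2*√19; 4√1188 = 24*√33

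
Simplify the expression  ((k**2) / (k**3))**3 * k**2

Inside the bracket: (k**-1)
Raise to the power 3: (k**-3)
Multiply by k**2: add exponents.

1/k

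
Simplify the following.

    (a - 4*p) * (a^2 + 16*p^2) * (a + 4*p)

a^4 - 256*p^4

Pair the conjugate factors: (a+(4*p))(a-(4*p)) = a^2 - 16*p^2, then repeat with the next factor.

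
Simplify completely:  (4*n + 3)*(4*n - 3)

(4*n)**2 - (3)**2 = 16*n**2 - 9.

16*n**2 - 9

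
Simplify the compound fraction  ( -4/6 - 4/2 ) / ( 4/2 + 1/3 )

Numerator: -4/6 - 4/2 = -8/3
Denominator: 4/2 + 1/3 = 7/3
Divide: (-8/3) · (3/7) = -8/7

-8/7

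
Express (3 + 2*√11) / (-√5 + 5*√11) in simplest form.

(3*√5 + 2*√55 + 15*√11 + 110)/270

Multiply numerator and denominator by √5 + 5*√11.
Denominator becomes 270; numerator becomes 3*√5 + 2*√55 + 15*√11 + 110.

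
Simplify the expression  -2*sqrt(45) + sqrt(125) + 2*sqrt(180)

11*sqrt(5)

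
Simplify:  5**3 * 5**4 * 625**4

5**23

5**3 = 5**3; 5**4 = 5**4; 625**4 = 5**16
Combine exponents: 5**23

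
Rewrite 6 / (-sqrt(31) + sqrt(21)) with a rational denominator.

(-3*sqrt(31) - 3*sqrt(21))/5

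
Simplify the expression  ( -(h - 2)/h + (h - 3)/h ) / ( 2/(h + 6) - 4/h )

Numerator: -(h - 2)/h + (h - 3)/h = -1/h
Denominator: 2/(h + 6) - 4/h = (-2*h - 24)/(h^2 + 6*h)
Divide: (-1/h) · ((h^2 + 6*h)/(-2*h - 24)) = (h + 6)/(2*h + 24)

(h + 6)/(2*h + 24)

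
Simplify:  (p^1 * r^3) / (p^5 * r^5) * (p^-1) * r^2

Quotient: (p^-4) * (r^-2)
Multiply by (p^-1) * r^2: add exponents.

p^(-5)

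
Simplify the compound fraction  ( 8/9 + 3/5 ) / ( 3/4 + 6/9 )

268/255

Numerator: 8/9 + 3/5 = 67/45
Denominator: 3/4 + 6/9 = 17/12
Divide: (67/45) · (12/17) = 268/255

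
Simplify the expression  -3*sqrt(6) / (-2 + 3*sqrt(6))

(-27 - 3*sqrt(6))/25

Multiply numerator and denominator by -3*sqrt(6) - 2.
Denominator becomes -50; numerator becomes 6*sqrt(6) + 54.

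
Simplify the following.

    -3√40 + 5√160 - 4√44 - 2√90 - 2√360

3√40 = 6*√10; 5√160 = 20*√10; 4√44 = 8*√11; 2√90 = 6*√10; 2√360 = 12*√10

-8*√11 - 4*√10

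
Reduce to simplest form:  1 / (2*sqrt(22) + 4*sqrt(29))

(-sqrt(22) + 2*sqrt(29))/188

Multiply numerator and denominator by -2*sqrt(22) + 4*sqrt(29).
Denominator becomes 376; numerator becomes -2*sqrt(22) + 4*sqrt(29).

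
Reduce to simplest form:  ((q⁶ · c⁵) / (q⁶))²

c^10

Inside the bracket: c⁵
Raise to the power 2: c^10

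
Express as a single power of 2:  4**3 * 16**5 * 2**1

4**3 = 2**6; 16**5 = 2**20; 2**1 = 2**1
Combine exponents: 2**27

2**27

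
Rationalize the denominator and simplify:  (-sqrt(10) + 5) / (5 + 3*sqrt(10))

(-11 + 4*sqrt(10))/13

Multiply numerator and denominator by -3*sqrt(10) + 5.
Denominator becomes -65; numerator becomes -20*sqrt(10) + 55.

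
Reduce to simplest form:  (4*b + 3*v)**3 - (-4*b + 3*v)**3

Only the odd-power cross terms survive.

128*b**3 + 216*b*v**2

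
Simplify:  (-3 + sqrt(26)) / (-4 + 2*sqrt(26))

Multiply numerator and denominator by -2*sqrt(26) - 4.
Denominator becomes -88; numerator becomes -40 + 2*sqrt(26).

(-sqrt(26) + 20)/44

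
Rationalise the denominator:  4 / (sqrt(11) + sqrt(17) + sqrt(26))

(-sqrt(4862) + sqrt(26) + 10*sqrt(17) + 16*sqrt(11))/93

Group as (sqrt(11) + sqrt(26)) + sqrt(17); multiply by (sqrt(11) + sqrt(26)) - sqrt(17), then rationalise the remaining surd.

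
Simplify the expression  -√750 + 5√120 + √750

10*√30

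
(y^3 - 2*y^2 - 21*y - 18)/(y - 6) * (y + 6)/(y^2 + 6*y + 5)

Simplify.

(y^2 + 9*y + 18)/(y + 5)

Factor: y^3 - 2*y^2 - 21*y - 18 = (y - 6)*(y + 1)*(y + 3);  y^2 + 6*y + 5 = (y + 5)*(y + 1)
Cancel the common factors (y + 1), (y - 6).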